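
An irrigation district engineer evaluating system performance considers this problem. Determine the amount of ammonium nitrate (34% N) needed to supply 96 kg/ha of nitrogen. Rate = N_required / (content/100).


Rate = N_required / (N_content / 100)
     = 96 / (34 / 100)
     = 96 / 0.34
     = 282.35 kg/ha


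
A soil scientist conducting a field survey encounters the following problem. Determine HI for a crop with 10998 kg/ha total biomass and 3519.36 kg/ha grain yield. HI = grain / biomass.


HI = grain_yield / biomass
   = 3519.36 / 10998
   = 0.32


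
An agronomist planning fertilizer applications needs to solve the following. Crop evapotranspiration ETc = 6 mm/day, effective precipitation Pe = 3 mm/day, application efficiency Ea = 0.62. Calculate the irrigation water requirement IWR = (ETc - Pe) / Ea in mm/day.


IWR = (ETc - Pe) / Ea
    = (6 - 3) / 0.62
    = 3 / 0.62
    = 4.84 mm/day


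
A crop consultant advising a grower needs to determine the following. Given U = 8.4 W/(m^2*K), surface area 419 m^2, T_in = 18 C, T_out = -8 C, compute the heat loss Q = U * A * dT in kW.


dT = 18 - (-8) = 26 K
Q = U * A * dT
  = 8.4 * 419 * 26
  = 91509.60 W = 91.51 kW


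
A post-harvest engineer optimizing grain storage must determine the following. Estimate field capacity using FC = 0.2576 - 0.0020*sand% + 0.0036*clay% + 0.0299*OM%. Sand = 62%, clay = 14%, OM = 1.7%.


FC = 0.2576 - 0.0020*62 + 0.0036*14 + 0.0299*1.7
   = 0.2576 - 0.1240 + 0.0504 + 0.0508
   = 0.2348


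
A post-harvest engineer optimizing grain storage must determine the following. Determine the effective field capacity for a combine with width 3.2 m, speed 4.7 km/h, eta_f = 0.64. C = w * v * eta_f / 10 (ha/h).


C = w * v * eta_f / 10
  = 3.2 * 4.7 * 0.64 / 10
  = 9.63 / 10
  = 0.96 ha/h


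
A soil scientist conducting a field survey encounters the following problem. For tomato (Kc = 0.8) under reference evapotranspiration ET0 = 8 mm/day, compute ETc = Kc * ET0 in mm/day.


ETc = Kc * ET0
    = 0.8 * 8
    = 6.40 mm/day


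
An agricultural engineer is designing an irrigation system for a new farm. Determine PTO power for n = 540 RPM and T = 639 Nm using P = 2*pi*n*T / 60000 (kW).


P = 2*pi*n*T / 60000
  = 2*pi * 540 * 639 / 60000
  = 2168075.92 / 60000
  = 36.13 kW


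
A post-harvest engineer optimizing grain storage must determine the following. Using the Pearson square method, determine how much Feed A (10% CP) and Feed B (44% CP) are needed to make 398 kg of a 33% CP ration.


parts_A = CP_b - target = 44 - 33 = 11
parts_B = target - CP_a = 33 - 10 = 23
total_parts = 11 + 23 = 34
Feed A = 398 * 11 / 34 = 128.76 kg
Feed B = 398 * 23 / 34 = 269.24 kg

128.76 kg


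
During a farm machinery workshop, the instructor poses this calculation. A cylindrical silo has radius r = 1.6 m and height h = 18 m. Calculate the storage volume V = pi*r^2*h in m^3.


V = pi * r^2 * h
  = pi * 1.6^2 * 18
  = pi * 2.56 * 18
  = 144.76 m^3


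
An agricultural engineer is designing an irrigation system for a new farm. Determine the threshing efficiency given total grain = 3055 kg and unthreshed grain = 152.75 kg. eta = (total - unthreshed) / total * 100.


eta = (total - unthreshed) / total * 100
    = (3055 - 152.75) / 3055 * 100
    = 2902.25 / 3055 * 100
    = 95%


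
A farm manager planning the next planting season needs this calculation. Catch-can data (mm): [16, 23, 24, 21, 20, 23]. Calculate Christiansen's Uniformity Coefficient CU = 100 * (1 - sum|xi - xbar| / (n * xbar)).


xbar = 127 / 6 = 21.167
sum|xi - xbar| = 13
CU = 100 * (1 - 13 / (6 * 21.167))
   = 100 * (1 - 0.1024)
   = 89.76%


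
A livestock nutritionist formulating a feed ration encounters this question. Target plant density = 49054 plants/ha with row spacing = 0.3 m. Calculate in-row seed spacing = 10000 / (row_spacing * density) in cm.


spacing = 10000 / (row_sp * density)
        = 10000 / (0.3 * 49054)
        = 10000 / 14716.20
        = 0.67952 m = 67.95 cm


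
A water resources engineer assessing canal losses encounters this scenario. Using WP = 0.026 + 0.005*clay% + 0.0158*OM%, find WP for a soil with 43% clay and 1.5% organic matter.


WP = 0.026 + 0.005*43 + 0.0158*1.5
   = 0.026 + 0.2150 + 0.0237
   = 0.2647


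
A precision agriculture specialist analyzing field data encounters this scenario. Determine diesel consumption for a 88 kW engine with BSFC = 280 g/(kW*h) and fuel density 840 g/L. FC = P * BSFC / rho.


FC = P * BSFC / rho_fuel
   = 88 * 280 / 840
   = 24640 / 840
   = 29.33 L/h


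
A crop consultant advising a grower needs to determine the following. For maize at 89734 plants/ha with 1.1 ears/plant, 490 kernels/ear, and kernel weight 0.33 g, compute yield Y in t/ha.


Y = density * ears * kernels * kw
  = 89734 * 1.1 * 490 * 0.33 g/ha
  = 15960986.58 g/ha
  = 15960.99 kg/ha = 15.96 t/ha


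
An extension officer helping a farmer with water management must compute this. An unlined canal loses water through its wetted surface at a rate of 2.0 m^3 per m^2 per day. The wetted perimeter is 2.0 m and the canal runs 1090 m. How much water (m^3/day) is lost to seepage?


S = C * P * L
  = 2.0 * 2.0 * 1090
  = 4360 m^3/day


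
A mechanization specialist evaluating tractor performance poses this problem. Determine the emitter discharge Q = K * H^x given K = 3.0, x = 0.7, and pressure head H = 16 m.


Q = K * H^x
  = 3.0 * 16^0.7
  = 3.0 * 6.9644
  = 20.89 L/h


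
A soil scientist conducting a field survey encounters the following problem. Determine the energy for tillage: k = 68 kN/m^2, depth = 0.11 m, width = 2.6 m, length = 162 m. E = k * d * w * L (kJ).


E = k * d * w * L
  = 68 * 0.11 * 2.6 * 162
  = 3150.58 kJ


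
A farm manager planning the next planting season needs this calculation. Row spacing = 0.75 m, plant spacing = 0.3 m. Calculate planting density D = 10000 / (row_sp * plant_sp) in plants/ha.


D = 10000 / (row_sp * plant_sp)
  = 10000 / (0.75 * 0.3)
  = 10000 / 0.2250
  = 44444.44 plants/ha


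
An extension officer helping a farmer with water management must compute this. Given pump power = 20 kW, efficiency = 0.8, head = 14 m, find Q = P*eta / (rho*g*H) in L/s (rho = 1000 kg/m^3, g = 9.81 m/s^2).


Q = (P * 1000 * eta) / (rho * g * H)
  = (20 * 1000 * 0.8) / (1000 * 9.81 * 14)
  = 16000 / 137340
  = 0.11650 m^3/s = 116.50 L/s


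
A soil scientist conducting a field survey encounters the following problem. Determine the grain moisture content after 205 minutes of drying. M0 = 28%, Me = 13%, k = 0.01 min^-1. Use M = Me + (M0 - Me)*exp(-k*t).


M = Me + (M0 - Me) * e^(-k*t)
  = 13 + (28 - 13) * e^(-0.01*205)
  = 13 + 15 * e^(-2.050)
  = 13 + 15 * 0.12873
  = 13 + 1.9310
  = 14.93%


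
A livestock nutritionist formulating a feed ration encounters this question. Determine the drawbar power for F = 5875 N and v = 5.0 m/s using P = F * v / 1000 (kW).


P = F * v / 1000
  = 5875 * 5.0 / 1000
  = 29375 / 1000
  = 29.38 kW


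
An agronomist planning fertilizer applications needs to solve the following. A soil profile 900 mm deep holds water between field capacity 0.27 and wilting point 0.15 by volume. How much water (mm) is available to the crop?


AW = (FC - WP) * D
   = (0.27 - 0.15) * 900
   = 0.12 * 900
   = 108 mm


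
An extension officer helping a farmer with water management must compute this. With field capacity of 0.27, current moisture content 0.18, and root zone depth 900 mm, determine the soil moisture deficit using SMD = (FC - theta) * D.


SMD = (FC - theta) * D
    = (0.27 - 0.18) * 900
    = 0.090 * 900
    = 81 mm


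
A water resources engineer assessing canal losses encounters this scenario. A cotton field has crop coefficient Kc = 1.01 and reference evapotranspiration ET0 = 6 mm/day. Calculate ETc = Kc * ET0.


ETc = Kc * ET0
    = 1.01 * 6
    = 6.06 mm/day


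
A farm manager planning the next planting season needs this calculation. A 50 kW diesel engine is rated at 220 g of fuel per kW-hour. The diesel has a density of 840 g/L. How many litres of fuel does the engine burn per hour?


FC = P * BSFC / rho_fuel
   = 50 * 220 / 840
   = 11000 / 840
   = 13.10 L/h


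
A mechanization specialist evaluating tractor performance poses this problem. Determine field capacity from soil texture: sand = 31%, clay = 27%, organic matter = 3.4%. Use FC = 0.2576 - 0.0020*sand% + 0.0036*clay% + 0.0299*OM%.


FC = 0.2576 - 0.0020*31 + 0.0036*27 + 0.0299*3.4
   = 0.2576 - 0.0620 + 0.0972 + 0.1017
   = 0.3945


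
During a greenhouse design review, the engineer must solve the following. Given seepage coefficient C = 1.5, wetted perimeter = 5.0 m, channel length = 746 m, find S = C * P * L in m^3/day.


S = C * P * L
  = 1.5 * 5.0 * 746
  = 5595 m^3/day


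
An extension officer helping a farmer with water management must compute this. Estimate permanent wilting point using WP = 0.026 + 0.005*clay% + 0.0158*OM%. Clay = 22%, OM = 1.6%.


WP = 0.026 + 0.005*22 + 0.0158*1.6
   = 0.026 + 0.1100 + 0.0253
   = 0.1613


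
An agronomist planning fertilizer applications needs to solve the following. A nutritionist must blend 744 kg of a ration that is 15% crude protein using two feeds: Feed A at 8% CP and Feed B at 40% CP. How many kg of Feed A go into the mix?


parts_A = CP_b - target = 40 - 15 = 25
parts_B = target - CP_a = 15 - 8 = 7
total_parts = 25 + 7 = 32
Feed A = 744 * 25 / 32 = 581.25 kg
Feed B = 744 * 7 / 32 = 162.75 kg

581.25 kg


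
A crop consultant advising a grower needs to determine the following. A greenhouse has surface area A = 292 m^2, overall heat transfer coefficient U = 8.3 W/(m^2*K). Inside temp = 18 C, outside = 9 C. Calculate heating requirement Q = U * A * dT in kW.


dT = 18 - (9) = 9 K
Q = U * A * dT
  = 8.3 * 292 * 9
  = 21812.40 W = 21.81 kW


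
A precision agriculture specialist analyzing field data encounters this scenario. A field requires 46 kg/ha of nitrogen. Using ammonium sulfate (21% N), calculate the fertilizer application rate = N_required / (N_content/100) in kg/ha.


Rate = N_required / (N_content / 100)
     = 46 / (21 / 100)
     = 46 / 0.21
     = 219.05 kg/ha


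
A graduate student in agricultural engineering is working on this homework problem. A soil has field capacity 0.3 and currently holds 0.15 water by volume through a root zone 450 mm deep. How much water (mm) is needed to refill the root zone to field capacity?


SMD = (FC - theta) * D
    = (0.3 - 0.15) * 450
    = 0.150 * 450
    = 67.50 mm


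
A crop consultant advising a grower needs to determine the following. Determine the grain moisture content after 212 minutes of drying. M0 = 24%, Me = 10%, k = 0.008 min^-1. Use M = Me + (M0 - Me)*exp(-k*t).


M = Me + (M0 - Me) * e^(-k*t)
  = 10 + (24 - 10) * e^(-0.008*212)
  = 10 + 14 * e^(-1.696)
  = 10 + 14 * 0.18342
  = 10 + 2.5678
  = 12.57%


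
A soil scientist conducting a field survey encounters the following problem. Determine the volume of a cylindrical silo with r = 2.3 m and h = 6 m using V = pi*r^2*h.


V = pi * r^2 * h
  = pi * 2.3^2 * 6
  = pi * 5.29 * 6
  = 99.71 m^3


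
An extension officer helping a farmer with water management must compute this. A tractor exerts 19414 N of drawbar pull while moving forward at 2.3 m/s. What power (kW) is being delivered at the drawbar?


P = F * v / 1000
  = 19414 * 2.3 / 1000
  = 44652.20 / 1000
  = 44.65 kW


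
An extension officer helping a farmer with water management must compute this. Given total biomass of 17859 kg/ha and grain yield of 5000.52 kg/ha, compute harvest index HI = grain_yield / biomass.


HI = grain_yield / biomass
   = 5000.52 / 17859
   = 0.28


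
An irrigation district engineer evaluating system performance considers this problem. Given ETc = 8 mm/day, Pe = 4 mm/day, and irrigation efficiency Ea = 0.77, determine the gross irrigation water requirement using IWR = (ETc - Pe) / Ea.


IWR = (ETc - Pe) / Ea
    = (8 - 4) / 0.77
    = 4 / 0.77
    = 5.19 mm/day


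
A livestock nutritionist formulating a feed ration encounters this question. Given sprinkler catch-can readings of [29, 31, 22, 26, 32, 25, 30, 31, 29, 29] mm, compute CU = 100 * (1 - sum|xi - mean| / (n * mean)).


xbar = 284 / 10 = 28.400
sum|xi - xbar| = 24.400
CU = 100 * (1 - 24.400 / (10 * 28.400))
   = 100 * (1 - 0.0859)
   = 91.41%


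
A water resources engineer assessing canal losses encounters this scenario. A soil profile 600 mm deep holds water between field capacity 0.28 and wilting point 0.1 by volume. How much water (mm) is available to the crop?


AW = (FC - WP) * D
   = (0.28 - 0.1) * 600
   = 0.18 * 600
   = 108 mm


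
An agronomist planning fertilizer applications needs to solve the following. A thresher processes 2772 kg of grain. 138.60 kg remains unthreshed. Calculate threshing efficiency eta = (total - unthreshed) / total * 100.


eta = (total - unthreshed) / total * 100
    = (2772 - 138.60) / 2772 * 100
    = 2633.40 / 2772 * 100
    = 95%


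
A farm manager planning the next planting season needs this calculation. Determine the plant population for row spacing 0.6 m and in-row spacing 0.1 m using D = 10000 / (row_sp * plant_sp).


D = 10000 / (row_sp * plant_sp)
  = 10000 / (0.6 * 0.1)
  = 10000 / 0.0600
  = 166666.67 plants/ha


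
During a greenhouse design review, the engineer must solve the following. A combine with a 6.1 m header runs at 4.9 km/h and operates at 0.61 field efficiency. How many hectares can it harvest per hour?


C = w * v * eta_f / 10
  = 6.1 * 4.9 * 0.61 / 10
  = 18.23 / 10
  = 1.82 ha/h


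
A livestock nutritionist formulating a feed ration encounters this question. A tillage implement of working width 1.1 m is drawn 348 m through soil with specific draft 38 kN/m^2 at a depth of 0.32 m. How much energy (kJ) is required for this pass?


E = k * d * w * L
  = 38 * 0.32 * 1.1 * 348
  = 4654.85 kJ


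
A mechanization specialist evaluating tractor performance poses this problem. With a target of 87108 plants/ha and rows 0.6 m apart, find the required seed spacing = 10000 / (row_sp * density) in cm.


spacing = 10000 / (row_sp * density)
        = 10000 / (0.6 * 87108)
        = 10000 / 52264.80
        = 0.19133 m = 19.13 cm


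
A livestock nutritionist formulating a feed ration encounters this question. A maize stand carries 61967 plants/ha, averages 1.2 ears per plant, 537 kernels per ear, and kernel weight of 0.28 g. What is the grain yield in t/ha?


Y = density * ears * kernels * kw
  = 61967 * 1.2 * 537 * 0.28 g/ha
  = 11180829.74 g/ha
  = 11180.83 kg/ha = 11.18 t/ha


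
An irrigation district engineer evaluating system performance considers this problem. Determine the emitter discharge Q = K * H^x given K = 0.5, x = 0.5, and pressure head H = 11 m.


Q = K * H^x
  = 0.5 * 11^0.5
  = 0.5 * 3.3166
  = 1.66 L/h


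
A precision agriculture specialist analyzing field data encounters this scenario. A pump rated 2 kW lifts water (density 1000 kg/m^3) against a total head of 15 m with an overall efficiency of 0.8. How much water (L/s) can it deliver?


Q = (P * 1000 * eta) / (rho * g * H)
  = (2 * 1000 * 0.8) / (1000 * 9.81 * 15)
  = 1600 / 147150
  = 0.01087 m^3/s = 10.87 L/s


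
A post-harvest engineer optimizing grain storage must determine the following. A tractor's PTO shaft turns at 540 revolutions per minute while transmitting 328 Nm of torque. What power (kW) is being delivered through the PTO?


P = 2*pi*n*T / 60000
  = 2*pi * 540 * 328 / 60000
  = 1112877.78 / 60000
  = 18.55 kW


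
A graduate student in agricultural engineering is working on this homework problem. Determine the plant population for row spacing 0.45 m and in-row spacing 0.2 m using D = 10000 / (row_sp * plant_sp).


D = 10000 / (row_sp * plant_sp)
  = 10000 / (0.45 * 0.2)
  = 10000 / 0.0900
  = 111111.11 plants/ha


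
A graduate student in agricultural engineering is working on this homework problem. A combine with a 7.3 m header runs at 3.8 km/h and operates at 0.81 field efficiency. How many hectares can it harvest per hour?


C = w * v * eta_f / 10
  = 7.3 * 3.8 * 0.81 / 10
  = 22.47 / 10
  = 2.25 ha/h


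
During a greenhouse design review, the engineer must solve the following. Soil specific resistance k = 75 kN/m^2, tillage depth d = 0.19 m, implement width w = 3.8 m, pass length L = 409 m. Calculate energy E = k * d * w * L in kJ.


E = k * d * w * L
  = 75 * 0.19 * 3.8 * 409
  = 22147.35 kJ


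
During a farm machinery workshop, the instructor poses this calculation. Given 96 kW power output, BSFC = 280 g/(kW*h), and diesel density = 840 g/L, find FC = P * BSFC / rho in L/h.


FC = P * BSFC / rho_fuel
   = 96 * 280 / 840
   = 26880 / 840
   = 32 L/h


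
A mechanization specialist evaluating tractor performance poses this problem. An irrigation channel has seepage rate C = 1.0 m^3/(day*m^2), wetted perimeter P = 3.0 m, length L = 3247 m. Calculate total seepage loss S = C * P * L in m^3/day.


S = C * P * L
  = 1.0 * 3.0 * 3247
  = 9741 m^3/day


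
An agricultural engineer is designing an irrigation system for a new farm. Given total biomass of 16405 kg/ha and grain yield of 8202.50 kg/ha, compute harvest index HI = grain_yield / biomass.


HI = grain_yield / biomass
   = 8202.50 / 16405
   = 0.50


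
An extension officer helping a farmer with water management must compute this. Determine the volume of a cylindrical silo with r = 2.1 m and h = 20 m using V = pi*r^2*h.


V = pi * r^2 * h
  = pi * 2.1^2 * 20
  = pi * 4.41 * 20
  = 277.09 m^3


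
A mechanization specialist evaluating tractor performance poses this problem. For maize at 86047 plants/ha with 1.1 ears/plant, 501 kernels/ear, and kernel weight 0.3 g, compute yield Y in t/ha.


Y = density * ears * kernels * kw
  = 86047 * 1.1 * 501 * 0.3 g/ha
  = 14226150.51 g/ha
  = 14226.15 kg/ha = 14.23 t/ha


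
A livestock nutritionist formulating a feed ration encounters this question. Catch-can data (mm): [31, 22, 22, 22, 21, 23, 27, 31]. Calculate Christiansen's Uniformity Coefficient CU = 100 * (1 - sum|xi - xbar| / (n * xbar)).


xbar = 199 / 8 = 24.875
sum|xi - xbar| = 28.750
CU = 100 * (1 - 28.750 / (8 * 24.875))
   = 100 * (1 - 0.1445)
   = 85.55%


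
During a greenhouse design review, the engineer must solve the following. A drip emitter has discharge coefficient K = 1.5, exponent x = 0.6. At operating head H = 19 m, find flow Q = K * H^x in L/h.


Q = K * H^x
  = 1.5 * 19^0.6
  = 1.5 * 5.8513
  = 8.78 L/h


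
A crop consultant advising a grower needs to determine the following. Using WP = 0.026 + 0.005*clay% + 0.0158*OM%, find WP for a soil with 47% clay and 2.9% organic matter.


WP = 0.026 + 0.005*47 + 0.0158*2.9
   = 0.026 + 0.2350 + 0.0458
   = 0.3068


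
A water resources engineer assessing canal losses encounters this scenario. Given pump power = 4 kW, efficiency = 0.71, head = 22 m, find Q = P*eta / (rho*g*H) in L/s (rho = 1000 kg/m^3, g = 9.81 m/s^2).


Q = (P * 1000 * eta) / (rho * g * H)
  = (4 * 1000 * 0.71) / (1000 * 9.81 * 22)
  = 2840 / 215820
  = 0.01316 m^3/s = 13.16 L/s


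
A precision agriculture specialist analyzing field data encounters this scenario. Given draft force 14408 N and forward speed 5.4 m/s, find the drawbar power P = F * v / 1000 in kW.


P = F * v / 1000
  = 14408 * 5.4 / 1000
  = 77803.20 / 1000
  = 77.80 kW


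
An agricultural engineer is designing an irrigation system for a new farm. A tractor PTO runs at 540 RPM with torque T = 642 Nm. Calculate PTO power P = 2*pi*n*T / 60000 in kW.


P = 2*pi*n*T / 60000
  = 2*pi * 540 * 642 / 60000
  = 2178254.68 / 60000
  = 36.30 kW


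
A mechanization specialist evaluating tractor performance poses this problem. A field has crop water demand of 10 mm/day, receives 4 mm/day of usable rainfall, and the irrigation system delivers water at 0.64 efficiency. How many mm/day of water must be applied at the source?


IWR = (ETc - Pe) / Ea
    = (10 - 4) / 0.64
    = 6 / 0.64
    = 9.38 mm/day


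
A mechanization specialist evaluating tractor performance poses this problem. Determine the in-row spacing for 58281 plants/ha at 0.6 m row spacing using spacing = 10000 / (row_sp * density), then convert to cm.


spacing = 10000 / (row_sp * density)
        = 10000 / (0.6 * 58281)
        = 10000 / 34968.60
        = 0.28597 m = 28.60 cm


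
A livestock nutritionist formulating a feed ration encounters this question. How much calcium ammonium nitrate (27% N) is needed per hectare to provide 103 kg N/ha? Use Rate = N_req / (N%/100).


Rate = N_required / (N_content / 100)
     = 103 / (27 / 100)
     = 103 / 0.27
     = 381.48 kg/ha


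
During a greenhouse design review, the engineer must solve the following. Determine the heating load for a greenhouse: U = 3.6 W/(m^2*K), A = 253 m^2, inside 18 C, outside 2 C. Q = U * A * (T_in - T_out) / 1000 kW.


dT = 18 - (2) = 16 K
Q = U * A * dT
  = 3.6 * 253 * 16
  = 14572.80 W = 14.57 kW


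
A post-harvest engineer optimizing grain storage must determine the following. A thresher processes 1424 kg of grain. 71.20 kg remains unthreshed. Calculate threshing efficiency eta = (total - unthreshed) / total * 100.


eta = (total - unthreshed) / total * 100
    = (1424 - 71.20) / 1424 * 100
    = 1352.80 / 1424 * 100
    = 95%


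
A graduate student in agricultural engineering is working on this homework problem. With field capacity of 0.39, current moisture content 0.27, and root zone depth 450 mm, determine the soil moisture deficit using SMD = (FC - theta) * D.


SMD = (FC - theta) * D
    = (0.39 - 0.27) * 450
    = 0.120 * 450
    = 54 mm


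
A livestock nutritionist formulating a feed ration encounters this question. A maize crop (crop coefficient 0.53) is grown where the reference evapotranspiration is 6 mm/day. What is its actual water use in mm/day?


ETc = Kc * ET0
    = 0.53 * 6
    = 3.18 mm/day


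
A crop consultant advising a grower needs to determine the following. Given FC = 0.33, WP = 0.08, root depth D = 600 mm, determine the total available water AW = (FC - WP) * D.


AW = (FC - WP) * D
   = (0.33 - 0.08) * 600
   = 0.25 * 600
   = 150 mm


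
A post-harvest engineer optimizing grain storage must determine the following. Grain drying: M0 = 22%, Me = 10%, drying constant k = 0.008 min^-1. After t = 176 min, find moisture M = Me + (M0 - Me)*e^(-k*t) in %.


M = Me + (M0 - Me) * e^(-k*t)
  = 10 + (22 - 10) * e^(-0.008*176)
  = 10 + 12 * e^(-1.408)
  = 10 + 12 * 0.24463
  = 10 + 2.9356
  = 12.94%


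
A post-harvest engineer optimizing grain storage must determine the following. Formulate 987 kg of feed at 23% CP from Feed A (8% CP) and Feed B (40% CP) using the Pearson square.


parts_A = CP_b - target = 40 - 23 = 17
parts_B = target - CP_a = 23 - 8 = 15
total_parts = 17 + 15 = 32
Feed A = 987 * 17 / 32 = 524.34 kg
Feed B = 987 * 15 / 32 = 462.66 kg

524.34 kg


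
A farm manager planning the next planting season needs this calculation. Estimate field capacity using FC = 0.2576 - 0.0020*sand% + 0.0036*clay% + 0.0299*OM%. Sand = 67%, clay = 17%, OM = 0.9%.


FC = 0.2576 - 0.0020*67 + 0.0036*17 + 0.0299*0.9
   = 0.2576 - 0.1340 + 0.0612 + 0.0269
   = 0.2117


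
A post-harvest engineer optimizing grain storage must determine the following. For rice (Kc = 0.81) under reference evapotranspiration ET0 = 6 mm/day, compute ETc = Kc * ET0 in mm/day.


ETc = Kc * ET0
    = 0.81 * 6
    = 4.86 mm/day


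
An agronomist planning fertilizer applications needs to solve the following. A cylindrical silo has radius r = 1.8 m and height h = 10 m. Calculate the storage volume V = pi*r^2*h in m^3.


V = pi * r^2 * h
  = pi * 1.8^2 * 10
  = pi * 3.24 * 10
  = 101.79 m^3


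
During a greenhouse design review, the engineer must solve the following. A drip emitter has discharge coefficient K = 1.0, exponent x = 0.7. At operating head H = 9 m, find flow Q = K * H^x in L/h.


Q = K * H^x
  = 1.0 * 9^0.7
  = 1.0 * 4.6555
  = 4.66 L/h


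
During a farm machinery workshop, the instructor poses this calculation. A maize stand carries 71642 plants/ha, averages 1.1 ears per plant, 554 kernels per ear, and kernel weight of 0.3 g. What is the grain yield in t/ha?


Y = density * ears * kernels * kw
  = 71642 * 1.1 * 554 * 0.3 g/ha
  = 13097590.44 g/ha
  = 13097.59 kg/ha = 13.10 t/ha


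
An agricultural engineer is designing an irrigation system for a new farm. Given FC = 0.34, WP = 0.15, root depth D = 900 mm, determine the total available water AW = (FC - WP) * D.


AW = (FC - WP) * D
   = (0.34 - 0.15) * 900
   = 0.19 * 900
   = 171 mm


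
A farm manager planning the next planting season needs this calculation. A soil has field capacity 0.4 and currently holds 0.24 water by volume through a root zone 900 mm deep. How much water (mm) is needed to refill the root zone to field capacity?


SMD = (FC - theta) * D
    = (0.4 - 0.24) * 900
    = 0.160 * 900
    = 144 mm


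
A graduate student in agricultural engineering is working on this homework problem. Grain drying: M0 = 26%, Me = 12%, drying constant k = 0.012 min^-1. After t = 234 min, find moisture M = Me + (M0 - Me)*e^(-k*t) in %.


M = Me + (M0 - Me) * e^(-k*t)
  = 12 + (26 - 12) * e^(-0.012*234)
  = 12 + 14 * e^(-2.808)
  = 12 + 14 * 0.06033
  = 12 + 0.8446
  = 12.84%


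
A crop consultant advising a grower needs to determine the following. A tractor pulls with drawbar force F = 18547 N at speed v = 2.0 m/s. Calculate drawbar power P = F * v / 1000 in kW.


P = F * v / 1000
  = 18547 * 2.0 / 1000
  = 37094 / 1000
  = 37.09 kW


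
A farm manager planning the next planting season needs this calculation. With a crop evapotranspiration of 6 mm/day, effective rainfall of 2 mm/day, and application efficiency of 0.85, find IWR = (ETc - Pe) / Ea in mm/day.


IWR = (ETc - Pe) / Ea
    = (6 - 2) / 0.85
    = 4 / 0.85
    = 4.71 mm/day


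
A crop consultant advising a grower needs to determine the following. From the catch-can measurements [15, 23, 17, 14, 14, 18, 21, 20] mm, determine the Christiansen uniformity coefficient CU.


xbar = 142 / 8 = 17.750
sum|xi - xbar| = 22
CU = 100 * (1 - 22 / (8 * 17.750))
   = 100 * (1 - 0.1549)
   = 84.51%


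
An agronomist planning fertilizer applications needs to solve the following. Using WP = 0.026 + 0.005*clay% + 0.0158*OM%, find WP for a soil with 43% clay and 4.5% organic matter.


WP = 0.026 + 0.005*43 + 0.0158*4.5
   = 0.026 + 0.2150 + 0.0711
   = 0.3121


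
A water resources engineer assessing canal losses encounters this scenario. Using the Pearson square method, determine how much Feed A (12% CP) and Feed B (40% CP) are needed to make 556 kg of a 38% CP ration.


parts_A = CP_b - target = 40 - 38 = 2
parts_B = target - CP_a = 38 - 12 = 26
total_parts = 2 + 26 = 28
Feed A = 556 * 2 / 28 = 39.71 kg
Feed B = 556 * 26 / 28 = 516.29 kg

39.71 kg


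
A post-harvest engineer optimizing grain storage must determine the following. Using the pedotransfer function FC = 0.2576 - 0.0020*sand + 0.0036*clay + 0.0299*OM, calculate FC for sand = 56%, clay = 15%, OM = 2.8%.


FC = 0.2576 - 0.0020*56 + 0.0036*15 + 0.0299*2.8
   = 0.2576 - 0.1120 + 0.0540 + 0.0837
   = 0.2833


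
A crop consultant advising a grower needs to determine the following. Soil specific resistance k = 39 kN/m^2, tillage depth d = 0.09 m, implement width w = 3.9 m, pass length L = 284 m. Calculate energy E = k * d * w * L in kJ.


E = k * d * w * L
  = 39 * 0.09 * 3.9 * 284
  = 3887.68 kJ


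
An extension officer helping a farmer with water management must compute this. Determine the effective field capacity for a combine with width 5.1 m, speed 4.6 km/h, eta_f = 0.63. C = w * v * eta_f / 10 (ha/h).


C = w * v * eta_f / 10
  = 5.1 * 4.6 * 0.63 / 10
  = 14.78 / 10
  = 1.48 ha/h


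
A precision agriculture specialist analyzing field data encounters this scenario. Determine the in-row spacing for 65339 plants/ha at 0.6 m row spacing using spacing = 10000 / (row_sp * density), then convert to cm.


spacing = 10000 / (row_sp * density)
        = 10000 / (0.6 * 65339)
        = 10000 / 39203.40
        = 0.25508 m = 25.51 cm


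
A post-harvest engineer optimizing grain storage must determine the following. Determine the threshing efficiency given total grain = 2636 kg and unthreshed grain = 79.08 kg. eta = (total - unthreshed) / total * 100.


eta = (total - unthreshed) / total * 100
    = (2636 - 79.08) / 2636 * 100
    = 2556.92 / 2636 * 100
    = 97%


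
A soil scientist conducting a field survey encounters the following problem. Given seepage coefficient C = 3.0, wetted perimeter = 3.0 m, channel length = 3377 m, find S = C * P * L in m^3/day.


S = C * P * L
  = 3.0 * 3.0 * 3377
  = 30393 m^3/day


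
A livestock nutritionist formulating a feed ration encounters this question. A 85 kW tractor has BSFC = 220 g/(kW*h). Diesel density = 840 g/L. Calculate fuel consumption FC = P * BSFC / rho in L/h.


FC = P * BSFC / rho_fuel
   = 85 * 220 / 840
   = 18700 / 840
   = 22.26 L/h


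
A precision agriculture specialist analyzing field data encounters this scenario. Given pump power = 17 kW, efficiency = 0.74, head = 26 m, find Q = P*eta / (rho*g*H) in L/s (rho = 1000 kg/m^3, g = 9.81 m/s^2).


Q = (P * 1000 * eta) / (rho * g * H)
  = (17 * 1000 * 0.74) / (1000 * 9.81 * 26)
  = 12580 / 255060
  = 0.04932 m^3/s = 49.32 L/s


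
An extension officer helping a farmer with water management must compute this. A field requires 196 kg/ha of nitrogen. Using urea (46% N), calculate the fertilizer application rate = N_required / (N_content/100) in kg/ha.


Rate = N_required / (N_content / 100)
     = 196 / (46 / 100)
     = 196 / 0.46
     = 426.09 kg/ha


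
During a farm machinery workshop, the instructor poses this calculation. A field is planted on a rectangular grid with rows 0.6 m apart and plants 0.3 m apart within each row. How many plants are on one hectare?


D = 10000 / (row_sp * plant_sp)
  = 10000 / (0.6 * 0.3)
  = 10000 / 0.1800
  = 55555.56 plants/ha


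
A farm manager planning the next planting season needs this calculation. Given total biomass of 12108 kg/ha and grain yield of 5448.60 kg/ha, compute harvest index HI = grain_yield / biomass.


HI = grain_yield / biomass
   = 5448.60 / 12108
   = 0.45


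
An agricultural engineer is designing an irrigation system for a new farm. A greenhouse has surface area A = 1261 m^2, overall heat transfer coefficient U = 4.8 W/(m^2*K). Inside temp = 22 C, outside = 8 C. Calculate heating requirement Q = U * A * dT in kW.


dT = 22 - (8) = 14 K
Q = U * A * dT
  = 4.8 * 1261 * 14
  = 84739.20 W = 84.74 kW


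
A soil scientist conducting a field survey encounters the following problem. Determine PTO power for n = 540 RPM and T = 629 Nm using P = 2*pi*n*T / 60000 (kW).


P = 2*pi*n*T / 60000
  = 2*pi * 540 * 629 / 60000
  = 2134146.72 / 60000
  = 35.57 kW


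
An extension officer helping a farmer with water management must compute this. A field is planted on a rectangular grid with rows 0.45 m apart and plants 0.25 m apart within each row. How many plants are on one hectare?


D = 10000 / (row_sp * plant_sp)
  = 10000 / (0.45 * 0.25)
  = 10000 / 0.1125
  = 88888.89 plants/ha


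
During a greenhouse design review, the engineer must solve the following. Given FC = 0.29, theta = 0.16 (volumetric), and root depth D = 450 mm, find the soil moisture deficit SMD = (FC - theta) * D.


SMD = (FC - theta) * D
    = (0.29 - 0.16) * 450
    = 0.130 * 450
    = 58.50 mm


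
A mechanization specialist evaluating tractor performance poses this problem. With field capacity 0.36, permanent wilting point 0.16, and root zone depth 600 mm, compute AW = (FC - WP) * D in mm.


AW = (FC - WP) * D
   = (0.36 - 0.16) * 600
   = 0.20 * 600
   = 120 mm


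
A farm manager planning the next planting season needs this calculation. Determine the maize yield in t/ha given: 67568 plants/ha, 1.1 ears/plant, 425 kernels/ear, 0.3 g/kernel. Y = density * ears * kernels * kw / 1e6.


Y = density * ears * kernels * kw
  = 67568 * 1.1 * 425 * 0.3 g/ha
  = 9476412 g/ha
  = 9476.41 kg/ha = 9.48 t/ha


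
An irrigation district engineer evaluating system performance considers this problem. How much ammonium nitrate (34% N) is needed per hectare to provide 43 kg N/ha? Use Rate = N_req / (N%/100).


Rate = N_required / (N_content / 100)
     = 43 / (34 / 100)
     = 43 / 0.34
     = 126.47 kg/ha


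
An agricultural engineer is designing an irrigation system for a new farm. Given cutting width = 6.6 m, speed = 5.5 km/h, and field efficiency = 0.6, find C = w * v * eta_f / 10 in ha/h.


C = w * v * eta_f / 10
  = 6.6 * 5.5 * 0.6 / 10
  = 21.78 / 10
  = 2.18 ha/h


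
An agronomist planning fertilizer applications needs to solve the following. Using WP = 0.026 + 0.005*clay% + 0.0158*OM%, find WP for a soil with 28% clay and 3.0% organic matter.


WP = 0.026 + 0.005*28 + 0.0158*3.0
   = 0.026 + 0.1400 + 0.0474
   = 0.2134


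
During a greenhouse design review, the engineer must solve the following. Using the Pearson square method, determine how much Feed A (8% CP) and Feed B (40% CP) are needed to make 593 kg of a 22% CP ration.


parts_A = CP_b - target = 40 - 22 = 18
parts_B = target - CP_a = 22 - 8 = 14
total_parts = 18 + 14 = 32
Feed A = 593 * 18 / 32 = 333.56 kg
Feed B = 593 * 14 / 32 = 259.44 kg

333.56 kg


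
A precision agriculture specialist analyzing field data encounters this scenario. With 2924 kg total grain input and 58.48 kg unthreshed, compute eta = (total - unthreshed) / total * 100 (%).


eta = (total - unthreshed) / total * 100
    = (2924 - 58.48) / 2924 * 100
    = 2865.52 / 2924 * 100
    = 98%


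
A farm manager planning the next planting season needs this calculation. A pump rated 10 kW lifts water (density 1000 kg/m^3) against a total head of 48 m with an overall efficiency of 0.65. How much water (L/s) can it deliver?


Q = (P * 1000 * eta) / (rho * g * H)
  = (10 * 1000 * 0.65) / (1000 * 9.81 * 48)
  = 6500 / 470880
  = 0.01380 m^3/s = 13.80 L/s


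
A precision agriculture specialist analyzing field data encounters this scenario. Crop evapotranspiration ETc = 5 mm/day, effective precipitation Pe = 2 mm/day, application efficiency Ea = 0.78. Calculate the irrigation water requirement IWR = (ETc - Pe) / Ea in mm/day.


IWR = (ETc - Pe) / Ea
    = (5 - 2) / 0.78
    = 3 / 0.78
    = 3.85 mm/day


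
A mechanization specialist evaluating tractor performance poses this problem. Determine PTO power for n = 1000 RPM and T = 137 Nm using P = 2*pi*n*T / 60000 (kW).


P = 2*pi*n*T / 60000
  = 2*pi * 1000 * 137 / 60000
  = 860796.39 / 60000
  = 14.35 kW


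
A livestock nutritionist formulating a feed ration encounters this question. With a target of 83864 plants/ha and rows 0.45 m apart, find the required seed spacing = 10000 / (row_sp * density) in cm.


spacing = 10000 / (row_sp * density)
        = 10000 / (0.45 * 83864)
        = 10000 / 37738.80
        = 0.26498 m = 26.50 cm


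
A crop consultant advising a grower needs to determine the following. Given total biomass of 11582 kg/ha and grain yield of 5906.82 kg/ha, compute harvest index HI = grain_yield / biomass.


HI = grain_yield / biomass
   = 5906.82 / 11582
   = 0.51


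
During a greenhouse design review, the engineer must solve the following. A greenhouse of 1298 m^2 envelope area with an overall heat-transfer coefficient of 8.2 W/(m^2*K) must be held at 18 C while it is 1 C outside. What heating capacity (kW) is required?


dT = 18 - (1) = 17 K
Q = U * A * dT
  = 8.2 * 1298 * 17
  = 180941.20 W = 180.94 kW


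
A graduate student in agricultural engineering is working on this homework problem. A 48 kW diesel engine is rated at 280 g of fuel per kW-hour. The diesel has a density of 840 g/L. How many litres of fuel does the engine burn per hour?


FC = P * BSFC / rho_fuel
   = 48 * 280 / 840
   = 13440 / 840
   = 16 L/h


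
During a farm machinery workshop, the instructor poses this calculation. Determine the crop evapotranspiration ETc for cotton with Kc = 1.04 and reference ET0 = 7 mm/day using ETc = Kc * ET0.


ETc = Kc * ET0
    = 1.04 * 7
    = 7.28 mm/day


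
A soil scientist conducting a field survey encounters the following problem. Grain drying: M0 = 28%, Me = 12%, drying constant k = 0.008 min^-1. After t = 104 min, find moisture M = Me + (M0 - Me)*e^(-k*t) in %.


M = Me + (M0 - Me) * e^(-k*t)
  = 12 + (28 - 12) * e^(-0.008*104)
  = 12 + 16 * e^(-0.832)
  = 12 + 16 * 0.43518
  = 12 + 6.9628
  = 18.96%


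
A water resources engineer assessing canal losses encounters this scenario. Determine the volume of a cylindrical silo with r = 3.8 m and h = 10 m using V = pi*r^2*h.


V = pi * r^2 * h
  = pi * 3.8^2 * 10
  = pi * 14.44 * 10
  = 453.65 m^3


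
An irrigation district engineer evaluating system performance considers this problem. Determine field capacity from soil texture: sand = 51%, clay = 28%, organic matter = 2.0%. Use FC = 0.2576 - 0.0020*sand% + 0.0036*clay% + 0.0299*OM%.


FC = 0.2576 - 0.0020*51 + 0.0036*28 + 0.0299*2.0
   = 0.2576 - 0.1020 + 0.1008 + 0.0598
   = 0.3162


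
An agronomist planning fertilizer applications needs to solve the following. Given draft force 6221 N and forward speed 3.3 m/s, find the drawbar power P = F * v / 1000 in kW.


P = F * v / 1000
  = 6221 * 3.3 / 1000
  = 20529.30 / 1000
  = 20.53 kW


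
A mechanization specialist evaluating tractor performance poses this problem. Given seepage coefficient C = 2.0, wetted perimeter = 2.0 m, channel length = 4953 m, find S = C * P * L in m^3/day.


S = C * P * L
  = 2.0 * 2.0 * 4953
  = 19812 m^3/day


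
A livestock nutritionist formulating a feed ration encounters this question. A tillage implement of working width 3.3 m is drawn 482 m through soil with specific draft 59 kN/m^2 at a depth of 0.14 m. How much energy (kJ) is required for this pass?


E = k * d * w * L
  = 59 * 0.14 * 3.3 * 482
  = 13138.36 kJ


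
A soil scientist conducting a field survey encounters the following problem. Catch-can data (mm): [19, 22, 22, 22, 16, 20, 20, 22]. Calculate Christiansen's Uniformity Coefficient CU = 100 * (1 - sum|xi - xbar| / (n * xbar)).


xbar = 163 / 8 = 20.375
sum|xi - xbar| = 13
CU = 100 * (1 - 13 / (8 * 20.375))
   = 100 * (1 - 0.0798)
   = 92.02%


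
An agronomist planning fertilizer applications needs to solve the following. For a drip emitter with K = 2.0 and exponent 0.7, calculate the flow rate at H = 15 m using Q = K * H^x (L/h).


Q = K * H^x
  = 2.0 * 15^0.7
  = 2.0 * 6.6568
  = 13.31 L/h


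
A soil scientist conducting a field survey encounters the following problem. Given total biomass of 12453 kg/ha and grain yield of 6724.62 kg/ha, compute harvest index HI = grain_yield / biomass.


HI = grain_yield / biomass
   = 6724.62 / 12453
   = 0.54


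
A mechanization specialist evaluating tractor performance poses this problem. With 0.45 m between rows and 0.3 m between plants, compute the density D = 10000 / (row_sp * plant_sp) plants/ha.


D = 10000 / (row_sp * plant_sp)
  = 10000 / (0.45 * 0.3)
  = 10000 / 0.1350
  = 74074.07 plants/ha


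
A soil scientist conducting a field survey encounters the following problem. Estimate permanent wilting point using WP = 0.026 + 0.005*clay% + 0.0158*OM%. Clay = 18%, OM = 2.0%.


WP = 0.026 + 0.005*18 + 0.0158*2.0
   = 0.026 + 0.0900 + 0.0316
   = 0.1476


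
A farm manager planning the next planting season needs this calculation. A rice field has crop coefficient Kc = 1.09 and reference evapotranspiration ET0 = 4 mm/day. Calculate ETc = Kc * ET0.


ETc = Kc * ET0
    = 1.09 * 4
    = 4.36 mm/day


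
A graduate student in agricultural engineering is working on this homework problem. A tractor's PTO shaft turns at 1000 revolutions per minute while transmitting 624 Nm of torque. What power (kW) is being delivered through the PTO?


P = 2*pi*n*T / 60000
  = 2*pi * 1000 * 624 / 60000
  = 3920707.63 / 60000
  = 65.35 kW
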